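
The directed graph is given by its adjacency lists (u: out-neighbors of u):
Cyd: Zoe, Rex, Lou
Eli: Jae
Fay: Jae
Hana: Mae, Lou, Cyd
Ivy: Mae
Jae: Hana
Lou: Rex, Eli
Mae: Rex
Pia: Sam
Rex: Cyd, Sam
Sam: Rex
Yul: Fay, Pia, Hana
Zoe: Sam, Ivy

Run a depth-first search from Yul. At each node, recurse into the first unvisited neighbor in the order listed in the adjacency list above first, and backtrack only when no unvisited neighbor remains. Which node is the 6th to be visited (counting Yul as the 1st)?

Rex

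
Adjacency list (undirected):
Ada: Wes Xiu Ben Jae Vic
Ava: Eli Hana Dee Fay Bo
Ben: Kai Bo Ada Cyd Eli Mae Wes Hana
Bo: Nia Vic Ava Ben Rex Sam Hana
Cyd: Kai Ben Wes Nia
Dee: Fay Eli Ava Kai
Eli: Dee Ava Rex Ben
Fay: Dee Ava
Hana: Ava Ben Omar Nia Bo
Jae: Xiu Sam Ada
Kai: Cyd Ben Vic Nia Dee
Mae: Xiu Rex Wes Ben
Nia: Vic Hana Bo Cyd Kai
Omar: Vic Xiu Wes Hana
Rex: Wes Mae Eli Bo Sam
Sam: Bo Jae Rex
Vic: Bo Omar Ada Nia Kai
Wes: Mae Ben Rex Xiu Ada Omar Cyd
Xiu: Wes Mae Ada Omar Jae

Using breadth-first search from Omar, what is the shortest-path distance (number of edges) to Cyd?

Level 0: Omar
Level 1: Hana, Vic, Wes, Xiu
Level 2: Ada, Ava, Ben, Bo, Cyd, Jae, Kai, Mae, Nia, Rex
Level 3: Dee, Eli, Fay, Sam
Cyd first appears at level 2.

2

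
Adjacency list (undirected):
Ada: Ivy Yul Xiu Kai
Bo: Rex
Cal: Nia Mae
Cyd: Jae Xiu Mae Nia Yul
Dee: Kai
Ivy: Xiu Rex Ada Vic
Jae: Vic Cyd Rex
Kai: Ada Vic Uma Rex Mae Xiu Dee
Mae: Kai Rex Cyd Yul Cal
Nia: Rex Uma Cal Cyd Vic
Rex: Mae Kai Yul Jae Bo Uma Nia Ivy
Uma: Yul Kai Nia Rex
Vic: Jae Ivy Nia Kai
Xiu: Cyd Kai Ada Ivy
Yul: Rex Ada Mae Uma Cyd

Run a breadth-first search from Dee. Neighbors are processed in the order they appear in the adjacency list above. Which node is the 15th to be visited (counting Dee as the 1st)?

Visit Dee; enqueue Kai → queue [Kai]
Visit Kai; enqueue Ada, Vic, Uma, Rex, Mae, Xiu → queue [Ada, Vic, Uma, Rex, Mae, Xiu]
Visit Ada; enqueue Ivy, Yul → queue [Vic, Uma, Rex, Mae, Xiu, Ivy, Yul]
Visit Vic; enqueue Jae, Nia → queue [Uma, Rex, Mae, Xiu, Ivy, Yul, Jae, Nia]
Visit Uma → queue [Rex, Mae, Xiu, Ivy, Yul, Jae, Nia]
Visit Rex; enqueue Bo → queue [Mae, Xiu, Ivy, Yul, Jae, Nia, Bo]
Visit Mae; enqueue Cyd, Cal → queue [Xiu, Ivy, Yul, Jae, Nia, Bo, Cyd, Cal]
Visit Xiu → queue [Ivy, Yul, Jae, Nia, Bo, Cyd, Cal]
Visit Ivy → queue [Yul, Jae, Nia, Bo, Cyd, Cal]
Visit Yul → queue [Jae, Nia, Bo, Cyd, Cal]
Visit Jae → queue [Nia, Bo, Cyd, Cal]
Visit Nia → queue [Bo, Cyd, Cal]
Visit Bo → queue [Cyd, Cal]
Visit Cyd → queue [Cal]
Visit Cal → queue []

Visit order: Dee, Kai, Ada, Vic, Uma, Rex, Mae, Xiu, Ivy, Yul, Jae, Nia, Bo, Cyd, Cal

Cal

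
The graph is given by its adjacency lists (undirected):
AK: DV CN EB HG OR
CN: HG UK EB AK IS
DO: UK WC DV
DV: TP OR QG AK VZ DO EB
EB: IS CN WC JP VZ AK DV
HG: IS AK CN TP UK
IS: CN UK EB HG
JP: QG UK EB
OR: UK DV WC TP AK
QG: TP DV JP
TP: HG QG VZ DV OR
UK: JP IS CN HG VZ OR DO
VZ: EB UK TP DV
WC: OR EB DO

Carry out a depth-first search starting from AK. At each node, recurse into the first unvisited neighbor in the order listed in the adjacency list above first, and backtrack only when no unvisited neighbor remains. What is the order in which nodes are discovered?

AK -> DV -> TP -> HG -> IS -> CN -> UK -> JP -> QG -> EB -> WC -> OR -> DO -> VZ

Visit AK
AK → DV
DV → TP
TP → HG
HG → IS
IS → CN
CN → UK
UK → JP
JP → QG
JP → EB
EB → WC
WC → OR
WC → DO
EB → VZ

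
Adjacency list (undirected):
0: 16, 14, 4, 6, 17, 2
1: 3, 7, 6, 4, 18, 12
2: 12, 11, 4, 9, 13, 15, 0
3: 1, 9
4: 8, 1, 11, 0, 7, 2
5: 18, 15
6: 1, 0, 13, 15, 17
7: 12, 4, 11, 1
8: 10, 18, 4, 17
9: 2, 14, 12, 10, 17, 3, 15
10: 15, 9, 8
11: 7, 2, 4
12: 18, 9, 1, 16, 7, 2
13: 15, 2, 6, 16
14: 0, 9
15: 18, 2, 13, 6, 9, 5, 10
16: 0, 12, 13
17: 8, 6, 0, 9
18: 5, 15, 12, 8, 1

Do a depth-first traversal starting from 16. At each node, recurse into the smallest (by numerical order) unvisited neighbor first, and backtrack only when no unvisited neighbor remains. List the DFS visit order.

16, 0, 2, 4, 1, 3, 9, 10, 8, 17, 6, 13, 15, 5, 18, 12, 7, 11, 14

Visit 16
16 → 0
0 → 2
2 → 4
4 → 1
1 → 3
3 → 9
9 → 10
10 → 8
8 → 17
17 → 6
6 → 13
13 → 15
15 → 5
5 → 18
18 → 12
12 → 7
7 → 11
9 → 14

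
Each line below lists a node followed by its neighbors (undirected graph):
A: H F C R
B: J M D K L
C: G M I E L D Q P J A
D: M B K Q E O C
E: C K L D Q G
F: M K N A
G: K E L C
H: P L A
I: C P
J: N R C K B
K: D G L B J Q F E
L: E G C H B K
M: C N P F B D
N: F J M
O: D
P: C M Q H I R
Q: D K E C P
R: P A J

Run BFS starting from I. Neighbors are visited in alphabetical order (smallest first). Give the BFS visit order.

Visit I; enqueue C, P → queue [C, P]
Visit C; enqueue A, D, E, G, J, L, M, Q → queue [P, A, D, E, G, J, L, M, Q]
Visit P; enqueue H, R → queue [A, D, E, G, J, L, M, Q, H, R]
Visit A; enqueue F → queue [D, E, G, J, L, M, Q, H, R, F]
Visit D; enqueue B, K, O → queue [E, G, J, L, M, Q, H, R, F, B, K, O]
Visit E → queue [G, J, L, M, Q, H, R, F, B, K, O]
Visit G → queue [J, L, M, Q, H, R, F, B, K, O]
Visit J; enqueue N → queue [L, M, Q, H, R, F, B, K, O, N]
Visit L → queue [M, Q, H, R, F, B, K, O, N]
Visit M → queue [Q, H, R, F, B, K, O, N]
Visit Q → queue [H, R, F, B, K, O, N]
Visit H → queue [R, F, B, K, O, N]
Visit R → queue [F, B, K, O, N]
Visit F → queue [B, K, O, N]
Visit B → queue [K, O, N]
Visit K → queue [O, N]
Visit O → queue [N]
Visit N → queue []

I, C, P, A, D, E, G, J, L, M, Q, H, R, F, B, K, O, N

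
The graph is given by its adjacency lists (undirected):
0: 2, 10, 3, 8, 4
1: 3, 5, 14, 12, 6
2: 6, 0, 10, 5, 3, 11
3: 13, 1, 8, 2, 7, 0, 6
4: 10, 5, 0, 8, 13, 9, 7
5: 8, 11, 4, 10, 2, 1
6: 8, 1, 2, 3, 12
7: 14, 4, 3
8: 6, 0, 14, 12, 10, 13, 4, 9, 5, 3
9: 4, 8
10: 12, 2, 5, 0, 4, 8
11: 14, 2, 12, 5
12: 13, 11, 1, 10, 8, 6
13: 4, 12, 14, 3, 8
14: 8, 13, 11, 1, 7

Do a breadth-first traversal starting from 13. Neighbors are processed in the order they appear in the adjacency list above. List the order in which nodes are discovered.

Visit 13; enqueue 4, 12, 14, 3, 8 → queue [4, 12, 14, 3, 8]
Visit 4; enqueue 10, 5, 0, 9, 7 → queue [12, 14, 3, 8, 10, 5, 0, 9, 7]
Visit 12; enqueue 11, 1, 6 → queue [14, 3, 8, 10, 5, 0, 9, 7, 11, 1, 6]
Visit 14 → queue [3, 8, 10, 5, 0, 9, 7, 11, 1, 6]
Visit 3; enqueue 2 → queue [8, 10, 5, 0, 9, 7, 11, 1, 6, 2]
Visit 8 → queue [10, 5, 0, 9, 7, 11, 1, 6, 2]
Visit 10 → queue [5, 0, 9, 7, 11, 1, 6, 2]
Visit 5 → queue [0, 9, 7, 11, 1, 6, 2]
Visit 0 → queue [9, 7, 11, 1, 6, 2]
Visit 9 → queue [7, 11, 1, 6, 2]
Visit 7 → queue [11, 1, 6, 2]
Visit 11 → queue [1, 6, 2]
Visit 1 → queue [6, 2]
Visit 6 → queue [2]
Visit 2 → queue []

13, 4, 12, 14, 3, 8, 10, 5, 0, 9, 7, 11, 1, 6, 2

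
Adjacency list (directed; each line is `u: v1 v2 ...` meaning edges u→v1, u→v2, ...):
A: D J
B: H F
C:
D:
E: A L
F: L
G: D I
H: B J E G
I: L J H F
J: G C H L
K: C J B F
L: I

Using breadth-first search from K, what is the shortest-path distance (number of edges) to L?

2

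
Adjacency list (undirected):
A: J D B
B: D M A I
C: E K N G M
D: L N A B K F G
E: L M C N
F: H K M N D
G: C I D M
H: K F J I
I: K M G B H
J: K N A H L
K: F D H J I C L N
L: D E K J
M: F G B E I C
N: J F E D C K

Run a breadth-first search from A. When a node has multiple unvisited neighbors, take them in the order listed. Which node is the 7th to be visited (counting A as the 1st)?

Visit A; enqueue J, D, B → queue [J, D, B]
Visit J; enqueue K, N, H, L → queue [D, B, K, N, H, L]
Visit D; enqueue F, G → queue [B, K, N, H, L, F, G]
Visit B; enqueue M, I → queue [K, N, H, L, F, G, M, I]
Visit K; enqueue C → queue [N, H, L, F, G, M, I, C]
Visit N; enqueue E → queue [H, L, F, G, M, I, C, E]
Visit H → queue [L, F, G, M, I, C, E]
Visit L → queue [F, G, M, I, C, E]
Visit F → queue [G, M, I, C, E]
Visit G → queue [M, I, C, E]
Visit M → queue [I, C, E]
Visit I → queue [C, E]
Visit C → queue [E]
Visit E → queue []

Visit order: A, J, D, B, K, N, H, L, F, G, M, I, C, E

H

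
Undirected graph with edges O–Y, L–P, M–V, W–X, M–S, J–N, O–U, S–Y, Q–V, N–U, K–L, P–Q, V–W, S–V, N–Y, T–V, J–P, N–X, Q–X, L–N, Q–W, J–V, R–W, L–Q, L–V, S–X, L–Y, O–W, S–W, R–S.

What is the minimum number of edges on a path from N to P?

Level 0: N
Level 1: J, L, U, X, Y
Level 2: K, O, P, Q, S, V, W
Level 3: M, R, T
P first appears at level 2.

2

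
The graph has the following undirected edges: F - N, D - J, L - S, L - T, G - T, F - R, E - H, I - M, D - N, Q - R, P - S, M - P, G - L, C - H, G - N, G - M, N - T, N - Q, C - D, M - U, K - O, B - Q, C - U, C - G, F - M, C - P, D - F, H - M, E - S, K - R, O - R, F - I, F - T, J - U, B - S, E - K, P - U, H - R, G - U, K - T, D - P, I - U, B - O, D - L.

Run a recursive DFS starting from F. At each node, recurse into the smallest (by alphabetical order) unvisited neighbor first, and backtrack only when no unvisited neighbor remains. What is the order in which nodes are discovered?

F -> D -> C -> G -> L -> S -> B -> O -> K -> E -> H -> M -> I -> U -> J -> P -> R -> Q -> N -> T

Visit F
F → D
D → C
C → G
G → L
L → S
S → B
B → O
O → K
K → E
E → H
H → M
M → I
I → U
U → J
U → P
H → R
R → Q
Q → N
N → T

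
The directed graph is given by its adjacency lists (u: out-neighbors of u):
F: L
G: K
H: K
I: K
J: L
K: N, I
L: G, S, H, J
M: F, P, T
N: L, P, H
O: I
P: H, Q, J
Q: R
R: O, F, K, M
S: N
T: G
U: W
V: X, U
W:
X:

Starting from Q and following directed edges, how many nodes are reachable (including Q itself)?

15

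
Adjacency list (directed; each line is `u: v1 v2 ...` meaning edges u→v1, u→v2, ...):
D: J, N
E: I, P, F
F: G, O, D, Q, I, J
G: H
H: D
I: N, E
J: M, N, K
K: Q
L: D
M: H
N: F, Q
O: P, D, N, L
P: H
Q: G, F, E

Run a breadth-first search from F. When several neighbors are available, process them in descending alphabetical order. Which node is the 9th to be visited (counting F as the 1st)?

Visit F; enqueue Q, O, J, I, G, D → queue [Q, O, J, I, G, D]
Visit Q; enqueue E → queue [O, J, I, G, D, E]
Visit O; enqueue P, N, L → queue [J, I, G, D, E, P, N, L]
Visit J; enqueue M, K → queue [I, G, D, E, P, N, L, M, K]
Visit I → queue [G, D, E, P, N, L, M, K]
Visit G; enqueue H → queue [D, E, P, N, L, M, K, H]
Visit D → queue [E, P, N, L, M, K, H]
Visit E → queue [P, N, L, M, K, H]
Visit P → queue [N, L, M, K, H]
Visit N → queue [L, M, K, H]
Visit L → queue [M, K, H]
Visit M → queue [K, H]
Visit K → queue [H]
Visit H → queue []

Visit order: F, Q, O, J, I, G, D, E, P, N, L, M, K, H

P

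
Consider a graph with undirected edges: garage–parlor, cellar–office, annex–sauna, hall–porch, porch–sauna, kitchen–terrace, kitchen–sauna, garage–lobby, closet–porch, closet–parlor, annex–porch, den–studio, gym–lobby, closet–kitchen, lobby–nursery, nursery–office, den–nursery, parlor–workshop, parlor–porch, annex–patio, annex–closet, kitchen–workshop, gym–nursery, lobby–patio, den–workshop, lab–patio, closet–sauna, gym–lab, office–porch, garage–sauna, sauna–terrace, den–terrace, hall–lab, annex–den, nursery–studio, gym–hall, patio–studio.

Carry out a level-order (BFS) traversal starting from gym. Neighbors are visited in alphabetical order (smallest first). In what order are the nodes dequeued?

gym hall lab lobby nursery porch patio garage den office studio annex closet parlor sauna terrace workshop cellar kitchen

Visit gym; enqueue hall, lab, lobby, nursery → queue [hall, lab, lobby, nursery]
Visit hall; enqueue porch → queue [lab, lobby, nursery, porch]
Visit lab; enqueue patio → queue [lobby, nursery, porch, patio]
Visit lobby; enqueue garage → queue [nursery, porch, patio, garage]
Visit nursery; enqueue den, office, studio → queue [porch, patio, garage, den, office, studio]
Visit porch; enqueue annex, closet, parlor, sauna → queue [patio, garage, den, office, studio, annex, closet, parlor, sauna]
Visit patio → queue [garage, den, office, studio, annex, closet, parlor, sauna]
Visit garage → queue [den, office, studio, annex, closet, parlor, sauna]
Visit den; enqueue terrace, workshop → queue [office, studio, annex, closet, parlor, sauna, terrace, workshop]
Visit office; enqueue cellar → queue [studio, annex, closet, parlor, sauna, terrace, workshop, cellar]
Visit studio → queue [annex, closet, parlor, sauna, terrace, workshop, cellar]
Visit annex → queue [closet, parlor, sauna, terrace, workshop, cellar]
Visit closet; enqueue kitchen → queue [parlor, sauna, terrace, workshop, cellar, kitchen]
Visit parlor → queue [sauna, terrace, workshop, cellar, kitchen]
Visit sauna → queue [terrace, workshop, cellar, kitchen]
Visit terrace → queue [workshop, cellar, kitchen]
Visit workshop → queue [cellar, kitchen]
Visit cellar → queue [kitchen]
Visit kitchen → queue []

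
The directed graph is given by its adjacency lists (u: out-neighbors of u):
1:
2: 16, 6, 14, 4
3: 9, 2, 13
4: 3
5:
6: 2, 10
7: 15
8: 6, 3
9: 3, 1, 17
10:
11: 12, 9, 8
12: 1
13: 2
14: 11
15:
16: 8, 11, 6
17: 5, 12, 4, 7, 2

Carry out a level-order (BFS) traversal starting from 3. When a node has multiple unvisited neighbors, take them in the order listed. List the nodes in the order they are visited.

Visit 3; enqueue 9, 2, 13 → queue [9, 2, 13]
Visit 9; enqueue 1, 17 → queue [2, 13, 1, 17]
Visit 2; enqueue 16, 6, 14, 4 → queue [13, 1, 17, 16, 6, 14, 4]
Visit 13 → queue [1, 17, 16, 6, 14, 4]
Visit 1 → queue [17, 16, 6, 14, 4]
Visit 17; enqueue 5, 12, 7 → queue [16, 6, 14, 4, 5, 12, 7]
Visit 16; enqueue 8, 11 → queue [6, 14, 4, 5, 12, 7, 8, 11]
Visit 6; enqueue 10 → queue [14, 4, 5, 12, 7, 8, 11, 10]
Visit 14 → queue [4, 5, 12, 7, 8, 11, 10]
Visit 4 → queue [5, 12, 7, 8, 11, 10]
Visit 5 → queue [12, 7, 8, 11, 10]
Visit 12 → queue [7, 8, 11, 10]
Visit 7; enqueue 15 → queue [8, 11, 10, 15]
Visit 8 → queue [11, 10, 15]
Visit 11 → queue [10, 15]
Visit 10 → queue [15]
Visit 15 → queue []

3 9 2 13 1 17 16 6 14 4 5 12 7 8 11 10 15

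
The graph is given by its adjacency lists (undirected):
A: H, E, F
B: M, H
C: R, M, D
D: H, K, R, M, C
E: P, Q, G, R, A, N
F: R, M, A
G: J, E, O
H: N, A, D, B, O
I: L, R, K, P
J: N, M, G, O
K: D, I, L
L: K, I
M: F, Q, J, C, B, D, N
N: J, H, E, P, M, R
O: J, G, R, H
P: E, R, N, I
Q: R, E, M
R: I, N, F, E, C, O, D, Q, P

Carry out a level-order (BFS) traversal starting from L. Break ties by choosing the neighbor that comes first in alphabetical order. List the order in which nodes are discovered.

L → I → K → P → R → D → E → N → C → F → O → Q → H → M → A → G → J → B

Visit L; enqueue I, K → queue [I, K]
Visit I; enqueue P, R → queue [K, P, R]
Visit K; enqueue D → queue [P, R, D]
Visit P; enqueue E, N → queue [R, D, E, N]
Visit R; enqueue C, F, O, Q → queue [D, E, N, C, F, O, Q]
Visit D; enqueue H, M → queue [E, N, C, F, O, Q, H, M]
Visit E; enqueue A, G → queue [N, C, F, O, Q, H, M, A, G]
Visit N; enqueue J → queue [C, F, O, Q, H, M, A, G, J]
Visit C → queue [F, O, Q, H, M, A, G, J]
Visit F → queue [O, Q, H, M, A, G, J]
Visit O → queue [Q, H, M, A, G, J]
Visit Q → queue [H, M, A, G, J]
Visit H; enqueue B → queue [M, A, G, J, B]
Visit M → queue [A, G, J, B]
Visit A → queue [G, J, B]
Visit G → queue [J, B]
Visit J → queue [B]
Visit B → queue []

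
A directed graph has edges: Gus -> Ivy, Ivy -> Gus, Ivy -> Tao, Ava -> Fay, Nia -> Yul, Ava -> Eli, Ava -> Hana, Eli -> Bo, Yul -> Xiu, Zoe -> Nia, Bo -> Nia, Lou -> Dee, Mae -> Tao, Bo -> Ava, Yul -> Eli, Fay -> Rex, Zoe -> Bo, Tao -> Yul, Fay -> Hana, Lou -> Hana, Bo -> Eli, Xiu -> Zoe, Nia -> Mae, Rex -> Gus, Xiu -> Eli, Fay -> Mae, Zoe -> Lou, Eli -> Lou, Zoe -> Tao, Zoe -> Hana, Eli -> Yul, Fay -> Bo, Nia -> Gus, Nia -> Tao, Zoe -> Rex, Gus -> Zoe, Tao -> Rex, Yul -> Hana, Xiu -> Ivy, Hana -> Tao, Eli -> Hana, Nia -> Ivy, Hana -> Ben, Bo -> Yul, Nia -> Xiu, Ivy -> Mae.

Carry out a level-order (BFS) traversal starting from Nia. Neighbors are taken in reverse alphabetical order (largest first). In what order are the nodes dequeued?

Nia -> Yul -> Xiu -> Tao -> Mae -> Ivy -> Gus -> Hana -> Eli -> Zoe -> Rex -> Ben -> Lou -> Bo -> Dee -> Ava -> Fay

Visit Nia; enqueue Yul, Xiu, Tao, Mae, Ivy, Gus → queue [Yul, Xiu, Tao, Mae, Ivy, Gus]
Visit Yul; enqueue Hana, Eli → queue [Xiu, Tao, Mae, Ivy, Gus, Hana, Eli]
Visit Xiu; enqueue Zoe → queue [Tao, Mae, Ivy, Gus, Hana, Eli, Zoe]
Visit Tao; enqueue Rex → queue [Mae, Ivy, Gus, Hana, Eli, Zoe, Rex]
Visit Mae → queue [Ivy, Gus, Hana, Eli, Zoe, Rex]
Visit Ivy → queue [Gus, Hana, Eli, Zoe, Rex]
Visit Gus → queue [Hana, Eli, Zoe, Rex]
Visit Hana; enqueue Ben → queue [Eli, Zoe, Rex, Ben]
Visit Eli; enqueue Lou, Bo → queue [Zoe, Rex, Ben, Lou, Bo]
Visit Zoe → queue [Rex, Ben, Lou, Bo]
Visit Rex → queue [Ben, Lou, Bo]
Visit Ben → queue [Lou, Bo]
Visit Lou; enqueue Dee → queue [Bo, Dee]
Visit Bo; enqueue Ava → queue [Dee, Ava]
Visit Dee → queue [Ava]
Visit Ava; enqueue Fay → queue [Fay]
Visit Fay → queue []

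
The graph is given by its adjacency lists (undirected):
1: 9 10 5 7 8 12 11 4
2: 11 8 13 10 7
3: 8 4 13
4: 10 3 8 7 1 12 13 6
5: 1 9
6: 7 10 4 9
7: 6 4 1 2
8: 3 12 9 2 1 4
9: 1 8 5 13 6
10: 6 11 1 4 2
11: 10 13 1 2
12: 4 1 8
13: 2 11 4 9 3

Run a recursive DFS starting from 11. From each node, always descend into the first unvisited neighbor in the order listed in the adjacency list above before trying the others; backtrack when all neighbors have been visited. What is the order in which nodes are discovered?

Visit 11
11 → 10
10 → 6
6 → 7
7 → 4
4 → 3
3 → 8
8 → 12
12 → 1
1 → 9
9 → 5
9 → 13
13 → 2

11 -> 10 -> 6 -> 7 -> 4 -> 3 -> 8 -> 12 -> 1 -> 9 -> 5 -> 13 -> 2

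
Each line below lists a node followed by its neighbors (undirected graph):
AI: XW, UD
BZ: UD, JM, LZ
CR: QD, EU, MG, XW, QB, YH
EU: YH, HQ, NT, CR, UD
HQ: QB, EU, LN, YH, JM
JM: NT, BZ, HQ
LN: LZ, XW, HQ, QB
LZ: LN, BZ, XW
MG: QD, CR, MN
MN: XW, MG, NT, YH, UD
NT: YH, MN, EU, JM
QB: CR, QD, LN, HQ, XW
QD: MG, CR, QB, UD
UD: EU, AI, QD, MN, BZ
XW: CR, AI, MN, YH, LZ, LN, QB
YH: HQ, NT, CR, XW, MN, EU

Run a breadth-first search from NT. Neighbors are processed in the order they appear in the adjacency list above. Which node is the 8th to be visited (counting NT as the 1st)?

XW

Visit NT; enqueue YH, MN, EU, JM → queue [YH, MN, EU, JM]
Visit YH; enqueue HQ, CR, XW → queue [MN, EU, JM, HQ, CR, XW]
Visit MN; enqueue MG, UD → queue [EU, JM, HQ, CR, XW, MG, UD]
Visit EU → queue [JM, HQ, CR, XW, MG, UD]
Visit JM; enqueue BZ → queue [HQ, CR, XW, MG, UD, BZ]
Visit HQ; enqueue QB, LN → queue [CR, XW, MG, UD, BZ, QB, LN]
Visit CR; enqueue QD → queue [XW, MG, UD, BZ, QB, LN, QD]
Visit XW; enqueue AI, LZ → queue [MG, UD, BZ, QB, LN, QD, AI, LZ]
Visit MG → queue [UD, BZ, QB, LN, QD, AI, LZ]
Visit UD → queue [BZ, QB, LN, QD, AI, LZ]
Visit BZ → queue [QB, LN, QD, AI, LZ]
Visit QB → queue [LN, QD, AI, LZ]
Visit LN → queue [QD, AI, LZ]
Visit QD → queue [AI, LZ]
Visit AI → queue [LZ]
Visit LZ → queue []

Visit order: NT, YH, MN, EU, JM, HQ, CR, XW, MG, UD, BZ, QB, LN, QD, AI, LZ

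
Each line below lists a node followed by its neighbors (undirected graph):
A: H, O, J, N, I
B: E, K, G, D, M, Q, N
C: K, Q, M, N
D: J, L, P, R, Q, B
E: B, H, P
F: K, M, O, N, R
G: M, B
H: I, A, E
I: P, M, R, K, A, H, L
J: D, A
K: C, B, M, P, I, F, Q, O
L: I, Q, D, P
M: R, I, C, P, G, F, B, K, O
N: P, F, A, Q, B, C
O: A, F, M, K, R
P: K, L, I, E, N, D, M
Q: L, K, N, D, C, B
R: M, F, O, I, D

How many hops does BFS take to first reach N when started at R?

2

Level 0: R
Level 1: D, F, I, M, O
Level 2: A, B, C, G, H, J, K, L, N, P, Q
Level 3: E
N first appears at level 2.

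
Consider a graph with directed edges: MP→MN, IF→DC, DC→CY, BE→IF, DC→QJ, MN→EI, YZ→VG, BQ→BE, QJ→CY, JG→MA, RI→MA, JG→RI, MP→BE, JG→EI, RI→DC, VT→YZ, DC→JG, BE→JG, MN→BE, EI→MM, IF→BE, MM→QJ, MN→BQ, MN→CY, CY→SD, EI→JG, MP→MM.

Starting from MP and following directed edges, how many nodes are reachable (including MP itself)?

14

BFS from MP visits: MP, BE, MM, MN, IF, JG, QJ, BQ, CY, EI, DC, MA, RI, SD
Reachable nodes: 14 of 17 total.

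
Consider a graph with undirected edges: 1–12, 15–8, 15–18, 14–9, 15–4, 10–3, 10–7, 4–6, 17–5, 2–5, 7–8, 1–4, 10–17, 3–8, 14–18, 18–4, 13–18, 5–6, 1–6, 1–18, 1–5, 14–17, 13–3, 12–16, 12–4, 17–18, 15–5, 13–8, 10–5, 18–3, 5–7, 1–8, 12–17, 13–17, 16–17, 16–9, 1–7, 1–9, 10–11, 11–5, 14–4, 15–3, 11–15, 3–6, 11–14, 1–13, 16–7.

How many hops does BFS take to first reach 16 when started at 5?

2

Level 0: 5
Level 1: 1, 2, 6, 7, 10, 11, 15, 17
Level 2: 3, 4, 8, 9, 12, 13, 14, 16, 18
16 first appears at level 2.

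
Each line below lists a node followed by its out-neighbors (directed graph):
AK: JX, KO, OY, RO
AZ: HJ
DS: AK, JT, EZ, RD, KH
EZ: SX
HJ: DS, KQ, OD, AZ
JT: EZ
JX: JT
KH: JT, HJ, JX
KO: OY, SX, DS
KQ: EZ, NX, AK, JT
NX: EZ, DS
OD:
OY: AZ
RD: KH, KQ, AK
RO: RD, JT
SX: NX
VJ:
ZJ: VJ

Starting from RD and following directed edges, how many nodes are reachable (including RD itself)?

16

BFS from RD visits: RD, AK, KH, KQ, JX, KO, OY, RO, HJ, JT, EZ, NX, DS, SX, AZ, OD
Reachable nodes: 16 of 18 total.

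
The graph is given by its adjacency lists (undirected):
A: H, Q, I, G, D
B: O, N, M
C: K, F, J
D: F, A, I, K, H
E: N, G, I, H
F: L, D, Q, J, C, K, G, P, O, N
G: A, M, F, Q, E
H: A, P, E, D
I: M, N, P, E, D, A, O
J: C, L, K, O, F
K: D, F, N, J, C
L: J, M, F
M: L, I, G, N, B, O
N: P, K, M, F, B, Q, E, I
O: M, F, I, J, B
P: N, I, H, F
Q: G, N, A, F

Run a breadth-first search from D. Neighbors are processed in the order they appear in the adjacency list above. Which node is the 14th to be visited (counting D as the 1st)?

Visit D; enqueue F, A, I, K, H → queue [F, A, I, K, H]
Visit F; enqueue L, Q, J, C, G, P, O, N → queue [A, I, K, H, L, Q, J, C, G, P, O, N]
Visit A → queue [I, K, H, L, Q, J, C, G, P, O, N]
Visit I; enqueue M, E → queue [K, H, L, Q, J, C, G, P, O, N, M, E]
Visit K → queue [H, L, Q, J, C, G, P, O, N, M, E]
Visit H → queue [L, Q, J, C, G, P, O, N, M, E]
Visit L → queue [Q, J, C, G, P, O, N, M, E]
Visit Q → queue [J, C, G, P, O, N, M, E]
Visit J → queue [C, G, P, O, N, M, E]
Visit C → queue [G, P, O, N, M, E]
Visit G → queue [P, O, N, M, E]
Visit P → queue [O, N, M, E]
Visit O; enqueue B → queue [N, M, E, B]
Visit N → queue [M, E, B]
Visit M → queue [E, B]
Visit E → queue [B]
Visit B → queue []

Visit order: D, F, A, I, K, H, L, Q, J, C, G, P, O, N, M, E, B

N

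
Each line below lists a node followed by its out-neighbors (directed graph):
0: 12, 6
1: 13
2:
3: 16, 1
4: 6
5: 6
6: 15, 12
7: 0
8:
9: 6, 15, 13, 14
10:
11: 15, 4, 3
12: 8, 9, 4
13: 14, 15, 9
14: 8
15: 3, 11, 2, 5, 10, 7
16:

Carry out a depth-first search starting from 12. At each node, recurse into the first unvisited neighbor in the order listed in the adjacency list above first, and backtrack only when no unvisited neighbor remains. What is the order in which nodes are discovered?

12, 8, 9, 6, 15, 3, 16, 1, 13, 14, 11, 4, 2, 5, 10, 7, 0

Visit 12
12 → 8
12 → 9
9 → 6
6 → 15
15 → 3
3 → 16
3 → 1
1 → 13
13 → 14
15 → 11
11 → 4
15 → 2
15 → 5
15 → 10
15 → 7
7 → 0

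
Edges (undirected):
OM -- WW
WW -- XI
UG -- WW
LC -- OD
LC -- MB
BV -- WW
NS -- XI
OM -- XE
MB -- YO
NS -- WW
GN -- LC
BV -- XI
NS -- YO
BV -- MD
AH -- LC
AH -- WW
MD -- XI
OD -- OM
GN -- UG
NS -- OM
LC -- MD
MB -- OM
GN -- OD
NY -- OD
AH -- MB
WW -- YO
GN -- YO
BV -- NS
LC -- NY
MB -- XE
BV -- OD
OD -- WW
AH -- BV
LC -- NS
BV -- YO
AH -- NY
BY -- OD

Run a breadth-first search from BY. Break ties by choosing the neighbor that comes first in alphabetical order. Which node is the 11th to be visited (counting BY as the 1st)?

NS

Visit BY; enqueue OD → queue [OD]
Visit OD; enqueue BV, GN, LC, NY, OM, WW → queue [BV, GN, LC, NY, OM, WW]
Visit BV; enqueue AH, MD, NS, XI, YO → queue [GN, LC, NY, OM, WW, AH, MD, NS, XI, YO]
Visit GN; enqueue UG → queue [LC, NY, OM, WW, AH, MD, NS, XI, YO, UG]
Visit LC; enqueue MB → queue [NY, OM, WW, AH, MD, NS, XI, YO, UG, MB]
Visit NY → queue [OM, WW, AH, MD, NS, XI, YO, UG, MB]
Visit OM; enqueue XE → queue [WW, AH, MD, NS, XI, YO, UG, MB, XE]
Visit WW → queue [AH, MD, NS, XI, YO, UG, MB, XE]
Visit AH → queue [MD, NS, XI, YO, UG, MB, XE]
Visit MD → queue [NS, XI, YO, UG, MB, XE]
Visit NS → queue [XI, YO, UG, MB, XE]
Visit XI → queue [YO, UG, MB, XE]
Visit YO → queue [UG, MB, XE]
Visit UG → queue [MB, XE]
Visit MB → queue [XE]
Visit XE → queue []

Visit order: BY, OD, BV, GN, LC, NY, OM, WW, AH, MD, NS, XI, YO, UG, MB, XE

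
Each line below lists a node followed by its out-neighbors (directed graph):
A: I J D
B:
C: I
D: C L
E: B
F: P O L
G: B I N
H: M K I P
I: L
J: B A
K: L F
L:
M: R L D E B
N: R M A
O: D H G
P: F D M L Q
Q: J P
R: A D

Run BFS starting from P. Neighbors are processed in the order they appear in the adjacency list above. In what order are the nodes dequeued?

P F D M L Q O C R E B J H G I A K N

Visit P; enqueue F, D, M, L, Q → queue [F, D, M, L, Q]
Visit F; enqueue O → queue [D, M, L, Q, O]
Visit D; enqueue C → queue [M, L, Q, O, C]
Visit M; enqueue R, E, B → queue [L, Q, O, C, R, E, B]
Visit L → queue [Q, O, C, R, E, B]
Visit Q; enqueue J → queue [O, C, R, E, B, J]
Visit O; enqueue H, G → queue [C, R, E, B, J, H, G]
Visit C; enqueue I → queue [R, E, B, J, H, G, I]
Visit R; enqueue A → queue [E, B, J, H, G, I, A]
Visit E → queue [B, J, H, G, I, A]
Visit B → queue [J, H, G, I, A]
Visit J → queue [H, G, I, A]
Visit H; enqueue K → queue [G, I, A, K]
Visit G; enqueue N → queue [I, A, K, N]
Visit I → queue [A, K, N]
Visit A → queue [K, N]
Visit K → queue [N]
Visit N → queue []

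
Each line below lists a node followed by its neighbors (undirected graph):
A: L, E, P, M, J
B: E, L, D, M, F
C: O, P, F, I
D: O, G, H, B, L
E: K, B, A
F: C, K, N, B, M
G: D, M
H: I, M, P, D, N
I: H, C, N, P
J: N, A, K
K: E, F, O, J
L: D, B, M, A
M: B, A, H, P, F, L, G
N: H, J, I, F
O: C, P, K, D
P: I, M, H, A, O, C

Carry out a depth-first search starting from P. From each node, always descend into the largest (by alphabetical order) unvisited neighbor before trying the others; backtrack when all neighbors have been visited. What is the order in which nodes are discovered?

P → O → K → J → N → I → H → M → L → D → G → B → F → C → E → A

Visit P
P → O
O → K
K → J
J → N
N → I
I → H
H → M
M → L
L → D
D → G
D → B
B → F
F → C
B → E
E → A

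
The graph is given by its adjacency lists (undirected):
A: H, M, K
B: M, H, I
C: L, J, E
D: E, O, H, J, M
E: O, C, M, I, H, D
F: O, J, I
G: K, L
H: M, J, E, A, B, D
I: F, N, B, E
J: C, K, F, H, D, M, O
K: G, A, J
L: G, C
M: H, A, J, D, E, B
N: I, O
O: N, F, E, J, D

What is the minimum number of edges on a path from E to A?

2

Level 0: E
Level 1: C, D, H, I, M, O
Level 2: A, B, F, J, L, N
Level 3: G, K
A first appears at level 2.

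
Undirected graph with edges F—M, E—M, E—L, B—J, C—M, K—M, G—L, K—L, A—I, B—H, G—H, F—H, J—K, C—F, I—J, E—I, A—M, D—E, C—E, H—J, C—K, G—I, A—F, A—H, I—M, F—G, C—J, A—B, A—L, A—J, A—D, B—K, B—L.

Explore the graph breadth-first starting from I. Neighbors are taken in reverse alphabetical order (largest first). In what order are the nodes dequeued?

I, M, J, G, E, A, K, F, C, H, B, L, D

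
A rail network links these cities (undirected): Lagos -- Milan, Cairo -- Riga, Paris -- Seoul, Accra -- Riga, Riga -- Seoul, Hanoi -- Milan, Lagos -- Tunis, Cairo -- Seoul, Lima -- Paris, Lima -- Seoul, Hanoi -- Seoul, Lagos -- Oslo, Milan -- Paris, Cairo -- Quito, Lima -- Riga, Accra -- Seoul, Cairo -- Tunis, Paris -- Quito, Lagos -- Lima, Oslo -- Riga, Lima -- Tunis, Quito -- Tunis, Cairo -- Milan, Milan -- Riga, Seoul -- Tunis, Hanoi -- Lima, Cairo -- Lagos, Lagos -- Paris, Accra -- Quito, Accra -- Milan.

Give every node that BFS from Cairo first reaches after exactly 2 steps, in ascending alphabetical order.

Accra, Hanoi, Lima, Oslo, Paris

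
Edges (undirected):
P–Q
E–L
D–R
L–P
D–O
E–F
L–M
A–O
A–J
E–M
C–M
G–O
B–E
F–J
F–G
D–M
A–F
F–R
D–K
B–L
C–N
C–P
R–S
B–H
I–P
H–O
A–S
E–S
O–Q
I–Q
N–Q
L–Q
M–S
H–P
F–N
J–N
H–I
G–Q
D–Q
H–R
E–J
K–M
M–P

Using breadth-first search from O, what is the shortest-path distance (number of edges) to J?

Level 0: O
Level 1: A, D, G, H, Q
Level 2: B, F, I, J, K, L, M, N, P, R, S
Level 3: C, E
J first appears at level 2.

2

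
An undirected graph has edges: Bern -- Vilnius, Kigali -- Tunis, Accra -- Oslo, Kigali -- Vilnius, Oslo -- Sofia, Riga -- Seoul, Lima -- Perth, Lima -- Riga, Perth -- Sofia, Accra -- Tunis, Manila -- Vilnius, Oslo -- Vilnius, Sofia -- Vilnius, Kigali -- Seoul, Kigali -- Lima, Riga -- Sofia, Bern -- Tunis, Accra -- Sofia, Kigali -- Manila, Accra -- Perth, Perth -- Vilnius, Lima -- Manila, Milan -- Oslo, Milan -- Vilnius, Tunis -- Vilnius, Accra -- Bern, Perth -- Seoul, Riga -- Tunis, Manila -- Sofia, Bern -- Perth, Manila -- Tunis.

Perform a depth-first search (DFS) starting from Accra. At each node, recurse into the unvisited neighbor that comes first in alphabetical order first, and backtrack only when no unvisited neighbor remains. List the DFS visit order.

Accra → Bern → Perth → Lima → Kigali → Manila → Sofia → Oslo → Milan → Vilnius → Tunis → Riga → Seoul

Visit Accra
Accra → Bern
Bern → Perth
Perth → Lima
Lima → Kigali
Kigali → Manila
Manila → Sofia
Sofia → Oslo
Oslo → Milan
Milan → Vilnius
Vilnius → Tunis
Tunis → Riga
Riga → Seoul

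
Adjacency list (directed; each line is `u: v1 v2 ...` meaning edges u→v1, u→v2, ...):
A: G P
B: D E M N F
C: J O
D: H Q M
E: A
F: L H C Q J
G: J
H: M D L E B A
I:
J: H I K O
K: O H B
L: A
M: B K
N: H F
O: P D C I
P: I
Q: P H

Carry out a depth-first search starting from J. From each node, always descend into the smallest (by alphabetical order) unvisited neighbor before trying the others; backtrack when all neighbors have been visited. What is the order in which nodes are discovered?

Visit J
J → H
H → A
A → G
A → P
P → I
H → B
B → D
D → M
M → K
K → O
O → C
D → Q
B → E
B → F
F → L
B → N

J -> H -> A -> G -> P -> I -> B -> D -> M -> K -> O -> C -> Q -> E -> F -> L -> N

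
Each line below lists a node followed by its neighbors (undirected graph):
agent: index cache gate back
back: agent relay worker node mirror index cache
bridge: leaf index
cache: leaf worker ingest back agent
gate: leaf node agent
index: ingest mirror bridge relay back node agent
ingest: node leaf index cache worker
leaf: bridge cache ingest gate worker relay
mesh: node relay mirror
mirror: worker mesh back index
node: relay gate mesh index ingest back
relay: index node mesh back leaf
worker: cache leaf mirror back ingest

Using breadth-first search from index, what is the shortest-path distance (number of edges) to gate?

2

Level 0: index
Level 1: agent, back, bridge, ingest, mirror, node, relay
Level 2: cache, gate, leaf, mesh, worker
gate first appears at level 2.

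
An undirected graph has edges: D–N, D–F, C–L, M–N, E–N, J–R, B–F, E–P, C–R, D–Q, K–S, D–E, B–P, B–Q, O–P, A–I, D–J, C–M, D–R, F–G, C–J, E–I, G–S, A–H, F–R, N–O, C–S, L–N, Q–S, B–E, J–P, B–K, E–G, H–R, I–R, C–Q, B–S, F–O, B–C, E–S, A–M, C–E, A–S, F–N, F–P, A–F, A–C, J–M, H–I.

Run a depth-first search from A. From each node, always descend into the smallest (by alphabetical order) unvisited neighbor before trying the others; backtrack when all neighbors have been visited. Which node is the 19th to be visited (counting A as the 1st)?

I

Visit A
A → C
C → B
B → E
E → D
D → F
F → G
G → S
S → K
S → Q
F → N
N → L
N → M
M → J
J → P
P → O
J → R
R → H
H → I

Visit order: A, C, B, E, D, F, G, S, K, Q, N, L, M, J, P, O, R, H, I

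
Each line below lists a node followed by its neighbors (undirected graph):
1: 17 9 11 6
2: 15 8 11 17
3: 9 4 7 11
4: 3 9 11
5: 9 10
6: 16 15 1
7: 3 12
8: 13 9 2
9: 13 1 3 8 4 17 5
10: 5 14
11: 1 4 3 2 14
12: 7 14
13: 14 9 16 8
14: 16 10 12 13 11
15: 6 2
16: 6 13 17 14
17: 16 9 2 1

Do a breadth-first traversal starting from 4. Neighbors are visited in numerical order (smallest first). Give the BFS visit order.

Visit 4; enqueue 3, 9, 11 → queue [3, 9, 11]
Visit 3; enqueue 7 → queue [9, 11, 7]
Visit 9; enqueue 1, 5, 8, 13, 17 → queue [11, 7, 1, 5, 8, 13, 17]
Visit 11; enqueue 2, 14 → queue [7, 1, 5, 8, 13, 17, 2, 14]
Visit 7; enqueue 12 → queue [1, 5, 8, 13, 17, 2, 14, 12]
Visit 1; enqueue 6 → queue [5, 8, 13, 17, 2, 14, 12, 6]
Visit 5; enqueue 10 → queue [8, 13, 17, 2, 14, 12, 6, 10]
Visit 8 → queue [13, 17, 2, 14, 12, 6, 10]
Visit 13; enqueue 16 → queue [17, 2, 14, 12, 6, 10, 16]
Visit 17 → queue [2, 14, 12, 6, 10, 16]
Visit 2; enqueue 15 → queue [14, 12, 6, 10, 16, 15]
Visit 14 → queue [12, 6, 10, 16, 15]
Visit 12 → queue [6, 10, 16, 15]
Visit 6 → queue [10, 16, 15]
Visit 10 → queue [16, 15]
Visit 16 → queue [15]
Visit 15 → queue []

4, 3, 9, 11, 7, 1, 5, 8, 13, 17, 2, 14, 12, 6, 10, 16, 15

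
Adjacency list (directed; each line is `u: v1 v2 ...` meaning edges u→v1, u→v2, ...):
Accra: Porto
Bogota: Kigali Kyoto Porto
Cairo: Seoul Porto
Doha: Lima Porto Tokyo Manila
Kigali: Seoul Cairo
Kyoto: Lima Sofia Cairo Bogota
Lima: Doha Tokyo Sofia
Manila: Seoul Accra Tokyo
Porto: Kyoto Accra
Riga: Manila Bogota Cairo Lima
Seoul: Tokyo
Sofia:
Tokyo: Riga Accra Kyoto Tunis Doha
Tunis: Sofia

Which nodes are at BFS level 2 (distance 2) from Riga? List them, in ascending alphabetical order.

Level 0: Riga
Level 1: Bogota, Cairo, Lima, Manila
Level 2: Accra, Doha, Kigali, Kyoto, Porto, Seoul, Sofia, Tokyo
Level 3: Tunis

Accra, Doha, Kigali, Kyoto, Porto, Seoul, Sofia, Tokyo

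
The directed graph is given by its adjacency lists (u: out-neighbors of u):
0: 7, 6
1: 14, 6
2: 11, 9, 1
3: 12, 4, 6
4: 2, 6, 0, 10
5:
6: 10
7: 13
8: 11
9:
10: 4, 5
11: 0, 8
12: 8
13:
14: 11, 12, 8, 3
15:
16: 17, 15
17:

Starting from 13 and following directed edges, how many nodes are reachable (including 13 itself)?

BFS from 13 visits: 13
Reachable nodes: 1 of 18 total.

1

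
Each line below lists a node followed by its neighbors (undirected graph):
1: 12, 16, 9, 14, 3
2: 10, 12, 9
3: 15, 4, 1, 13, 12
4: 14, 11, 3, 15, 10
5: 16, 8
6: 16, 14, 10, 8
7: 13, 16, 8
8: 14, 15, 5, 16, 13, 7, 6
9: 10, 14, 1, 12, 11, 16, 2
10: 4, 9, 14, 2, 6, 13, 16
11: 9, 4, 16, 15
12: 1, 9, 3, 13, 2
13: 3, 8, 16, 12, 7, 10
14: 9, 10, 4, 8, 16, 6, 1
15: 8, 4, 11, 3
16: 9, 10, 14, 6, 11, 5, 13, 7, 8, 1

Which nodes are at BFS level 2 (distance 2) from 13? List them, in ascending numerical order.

1, 2, 4, 5, 6, 9, 11, 14, 15

Level 0: 13
Level 1: 3, 7, 8, 10, 12, 16
Level 2: 1, 2, 4, 5, 6, 9, 11, 14, 15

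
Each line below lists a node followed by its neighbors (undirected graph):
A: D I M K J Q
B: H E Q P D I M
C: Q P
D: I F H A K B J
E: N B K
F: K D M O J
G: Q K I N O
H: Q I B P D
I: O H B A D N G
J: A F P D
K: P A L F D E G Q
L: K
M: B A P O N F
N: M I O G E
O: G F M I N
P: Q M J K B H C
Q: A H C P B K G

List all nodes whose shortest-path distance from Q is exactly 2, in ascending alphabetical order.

Level 0: Q
Level 1: A, B, C, G, H, K, P
Level 2: D, E, F, I, J, L, M, N, O

D, E, F, I, J, L, M, N, O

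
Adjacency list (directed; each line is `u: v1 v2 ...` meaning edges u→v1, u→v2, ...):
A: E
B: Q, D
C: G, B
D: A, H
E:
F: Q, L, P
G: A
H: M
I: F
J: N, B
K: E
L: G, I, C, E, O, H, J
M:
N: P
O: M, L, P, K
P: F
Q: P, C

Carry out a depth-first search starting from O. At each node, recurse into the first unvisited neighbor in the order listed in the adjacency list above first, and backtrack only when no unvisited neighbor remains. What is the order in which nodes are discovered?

Visit O
O → M
O → L
L → G
G → A
A → E
L → I
I → F
F → Q
Q → P
Q → C
C → B
B → D
D → H
L → J
J → N
O → K

O M L G A E I F Q P C B D H J N K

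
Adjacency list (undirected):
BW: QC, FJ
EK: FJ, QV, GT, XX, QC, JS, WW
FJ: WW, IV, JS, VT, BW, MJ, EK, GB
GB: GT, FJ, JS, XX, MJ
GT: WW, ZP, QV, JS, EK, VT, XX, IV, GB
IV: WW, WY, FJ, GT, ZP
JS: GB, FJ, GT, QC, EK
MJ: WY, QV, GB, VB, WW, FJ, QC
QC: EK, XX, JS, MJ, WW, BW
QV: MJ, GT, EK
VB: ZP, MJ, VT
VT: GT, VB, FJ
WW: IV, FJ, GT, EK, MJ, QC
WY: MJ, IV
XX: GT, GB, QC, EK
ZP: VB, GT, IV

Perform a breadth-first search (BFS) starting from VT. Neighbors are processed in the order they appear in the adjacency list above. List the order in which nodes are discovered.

Visit VT; enqueue GT, VB, FJ → queue [GT, VB, FJ]
Visit GT; enqueue WW, ZP, QV, JS, EK, XX, IV, GB → queue [VB, FJ, WW, ZP, QV, JS, EK, XX, IV, GB]
Visit VB; enqueue MJ → queue [FJ, WW, ZP, QV, JS, EK, XX, IV, GB, MJ]
Visit FJ; enqueue BW → queue [WW, ZP, QV, JS, EK, XX, IV, GB, MJ, BW]
Visit WW; enqueue QC → queue [ZP, QV, JS, EK, XX, IV, GB, MJ, BW, QC]
Visit ZP → queue [QV, JS, EK, XX, IV, GB, MJ, BW, QC]
Visit QV → queue [JS, EK, XX, IV, GB, MJ, BW, QC]
Visit JS → queue [EK, XX, IV, GB, MJ, BW, QC]
Visit EK → queue [XX, IV, GB, MJ, BW, QC]
Visit XX → queue [IV, GB, MJ, BW, QC]
Visit IV; enqueue WY → queue [GB, MJ, BW, QC, WY]
Visit GB → queue [MJ, BW, QC, WY]
Visit MJ → queue [BW, QC, WY]
Visit BW → queue [QC, WY]
Visit QC → queue [WY]
Visit WY → queue []

VT GT VB FJ WW ZP QV JS EK XX IV GB MJ BW QC WY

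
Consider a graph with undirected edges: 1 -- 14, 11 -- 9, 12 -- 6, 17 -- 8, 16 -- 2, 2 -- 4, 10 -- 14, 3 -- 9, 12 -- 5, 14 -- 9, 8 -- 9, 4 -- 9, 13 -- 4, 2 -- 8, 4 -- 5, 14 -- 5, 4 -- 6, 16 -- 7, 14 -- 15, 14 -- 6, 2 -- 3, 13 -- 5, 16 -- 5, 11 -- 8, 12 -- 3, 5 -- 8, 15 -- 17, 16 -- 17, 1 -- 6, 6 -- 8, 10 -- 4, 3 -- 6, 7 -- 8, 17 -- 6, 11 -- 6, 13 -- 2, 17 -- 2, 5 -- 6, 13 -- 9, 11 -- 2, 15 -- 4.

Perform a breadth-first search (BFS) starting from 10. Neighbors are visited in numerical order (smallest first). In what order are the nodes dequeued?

10 4 14 2 5 6 9 13 15 1 3 8 11 16 17 12 7

Visit 10; enqueue 4, 14 → queue [4, 14]
Visit 4; enqueue 2, 5, 6, 9, 13, 15 → queue [14, 2, 5, 6, 9, 13, 15]
Visit 14; enqueue 1 → queue [2, 5, 6, 9, 13, 15, 1]
Visit 2; enqueue 3, 8, 11, 16, 17 → queue [5, 6, 9, 13, 15, 1, 3, 8, 11, 16, 17]
Visit 5; enqueue 12 → queue [6, 9, 13, 15, 1, 3, 8, 11, 16, 17, 12]
Visit 6 → queue [9, 13, 15, 1, 3, 8, 11, 16, 17, 12]
Visit 9 → queue [13, 15, 1, 3, 8, 11, 16, 17, 12]
Visit 13 → queue [15, 1, 3, 8, 11, 16, 17, 12]
Visit 15 → queue [1, 3, 8, 11, 16, 17, 12]
Visit 1 → queue [3, 8, 11, 16, 17, 12]
Visit 3 → queue [8, 11, 16, 17, 12]
Visit 8; enqueue 7 → queue [11, 16, 17, 12, 7]
Visit 11 → queue [16, 17, 12, 7]
Visit 16 → queue [17, 12, 7]
Visit 17 → queue [12, 7]
Visit 12 → queue [7]
Visit 7 → queue []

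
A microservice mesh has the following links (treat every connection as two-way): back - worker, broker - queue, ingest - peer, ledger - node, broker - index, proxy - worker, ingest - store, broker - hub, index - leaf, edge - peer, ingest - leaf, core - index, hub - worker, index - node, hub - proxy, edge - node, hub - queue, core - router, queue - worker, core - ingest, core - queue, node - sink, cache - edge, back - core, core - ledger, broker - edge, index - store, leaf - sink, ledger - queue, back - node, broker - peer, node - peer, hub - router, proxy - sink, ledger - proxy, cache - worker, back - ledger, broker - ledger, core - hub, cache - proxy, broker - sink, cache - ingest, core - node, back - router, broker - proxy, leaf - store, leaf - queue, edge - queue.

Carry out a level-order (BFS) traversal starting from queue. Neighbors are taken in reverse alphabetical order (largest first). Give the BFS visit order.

queue -> worker -> ledger -> leaf -> hub -> edge -> core -> broker -> proxy -> cache -> back -> node -> store -> sink -> ingest -> index -> router -> peer

Visit queue; enqueue worker, ledger, leaf, hub, edge, core, broker → queue [worker, ledger, leaf, hub, edge, core, broker]
Visit worker; enqueue proxy, cache, back → queue [ledger, leaf, hub, edge, core, broker, proxy, cache, back]
Visit ledger; enqueue node → queue [leaf, hub, edge, core, broker, proxy, cache, back, node]
Visit leaf; enqueue store, sink, ingest, index → queue [hub, edge, core, broker, proxy, cache, back, node, store, sink, ingest, index]
Visit hub; enqueue router → queue [edge, core, broker, proxy, cache, back, node, store, sink, ingest, index, router]
Visit edge; enqueue peer → queue [core, broker, proxy, cache, back, node, store, sink, ingest, index, router, peer]
Visit core → queue [broker, proxy, cache, back, node, store, sink, ingest, index, router, peer]
Visit broker → queue [proxy, cache, back, node, store, sink, ingest, index, router, peer]
Visit proxy → queue [cache, back, node, store, sink, ingest, index, router, peer]
Visit cache → queue [back, node, store, sink, ingest, index, router, peer]
Visit back → queue [node, store, sink, ingest, index, router, peer]
Visit node → queue [store, sink, ingest, index, router, peer]
Visit store → queue [sink, ingest, index, router, peer]
Visit sink → queue [ingest, index, router, peer]
Visit ingest → queue [index, router, peer]
Visit index → queue [router, peer]
Visit router → queue [peer]
Visit peer → queue []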